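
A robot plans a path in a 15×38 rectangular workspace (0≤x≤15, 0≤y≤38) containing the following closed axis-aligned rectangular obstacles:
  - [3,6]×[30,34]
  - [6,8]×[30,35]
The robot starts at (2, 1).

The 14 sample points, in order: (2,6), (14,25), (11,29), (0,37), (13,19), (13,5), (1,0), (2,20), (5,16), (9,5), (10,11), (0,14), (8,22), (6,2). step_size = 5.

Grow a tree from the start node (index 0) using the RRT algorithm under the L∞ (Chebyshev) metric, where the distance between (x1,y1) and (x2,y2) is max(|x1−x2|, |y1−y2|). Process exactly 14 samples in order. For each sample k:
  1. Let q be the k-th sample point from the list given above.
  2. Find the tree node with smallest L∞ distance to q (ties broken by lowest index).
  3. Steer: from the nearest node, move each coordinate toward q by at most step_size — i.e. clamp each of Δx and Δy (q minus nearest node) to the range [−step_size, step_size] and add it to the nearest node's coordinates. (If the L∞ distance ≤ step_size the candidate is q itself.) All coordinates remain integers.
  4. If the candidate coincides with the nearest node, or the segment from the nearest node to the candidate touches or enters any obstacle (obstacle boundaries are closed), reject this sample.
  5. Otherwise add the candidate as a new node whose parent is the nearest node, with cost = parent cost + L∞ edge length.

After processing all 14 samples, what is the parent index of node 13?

Parent of node 13: 4

1. q=(2,6) nearest=0 d=5 new=(2,6) → add node 1 parent=0 cost=5
2. q=(14,25) nearest=1 d=19 new=(7,11) → add node 2 parent=1 cost=10
3. q=(11,29) nearest=2 d=18 new=(11,16) → add node 3 parent=2 cost=15
4. q=(0,37) nearest=3 d=21 new=(6,21) → add node 4 parent=3 cost=20
5. q=(13,19) nearest=3 d=3 new=(13,19) → add node 5 parent=3 cost=18
6. q=(13,5) nearest=2 d=6 new=(12,6) → add node 6 parent=2 cost=15
7. q=(1,0) nearest=0 d=1 new=(1,0) → add node 7 parent=0 cost=1
8. q=(2,20) nearest=4 d=4 new=(2,20) → add node 8 parent=4 cost=24
9. q=(5,16) nearest=8 d=4 new=(5,16) → add node 9 parent=8 cost=28
10. q=(9,5) nearest=6 d=3 new=(9,5) → add node 10 parent=6 cost=18
11. q=(10,11) nearest=2 d=3 new=(10,11) → add node 11 parent=2 cost=13
12. q=(0,14) nearest=9 d=5 new=(0,14) → add node 12 parent=9 cost=33
13. q=(8,22) nearest=4 d=2 new=(8,22) → add node 13 parent=4 cost=22
14. q=(6,2) nearest=10 d=3 new=(6,2) → add node 14 parent=10 cost=21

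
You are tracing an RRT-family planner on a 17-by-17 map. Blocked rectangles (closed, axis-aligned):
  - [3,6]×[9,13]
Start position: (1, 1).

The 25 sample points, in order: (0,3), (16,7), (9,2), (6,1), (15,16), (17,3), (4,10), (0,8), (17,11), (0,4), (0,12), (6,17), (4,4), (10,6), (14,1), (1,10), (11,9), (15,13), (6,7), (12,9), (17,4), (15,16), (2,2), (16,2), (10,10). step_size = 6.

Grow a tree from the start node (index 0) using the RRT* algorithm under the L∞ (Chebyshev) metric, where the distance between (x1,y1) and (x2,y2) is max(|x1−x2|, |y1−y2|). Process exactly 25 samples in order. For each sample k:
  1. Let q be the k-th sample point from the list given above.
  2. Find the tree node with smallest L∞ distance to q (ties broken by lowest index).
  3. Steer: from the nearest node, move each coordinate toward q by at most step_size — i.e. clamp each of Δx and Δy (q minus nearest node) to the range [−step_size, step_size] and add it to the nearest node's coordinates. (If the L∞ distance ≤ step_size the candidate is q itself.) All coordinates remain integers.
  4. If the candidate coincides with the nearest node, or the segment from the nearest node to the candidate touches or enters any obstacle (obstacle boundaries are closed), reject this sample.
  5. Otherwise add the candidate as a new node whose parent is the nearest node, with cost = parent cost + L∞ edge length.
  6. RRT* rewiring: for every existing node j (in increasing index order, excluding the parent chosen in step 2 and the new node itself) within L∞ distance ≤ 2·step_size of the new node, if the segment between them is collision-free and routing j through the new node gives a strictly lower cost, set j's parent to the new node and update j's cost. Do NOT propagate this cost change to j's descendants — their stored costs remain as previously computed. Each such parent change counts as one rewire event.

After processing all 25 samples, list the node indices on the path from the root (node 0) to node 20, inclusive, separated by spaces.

Path: 0 12 6 20

1. q=(0,3) nearest=0 d=2 new=(0,3) → add node 1 parent=0 cost=2
2. q=(16,7) nearest=0 d=15 new=(7,7) → add node 2 parent=0 cost=6
3. q=(9,2) nearest=2 d=5 new=(9,2) → add node 3 parent=2 cost=11
4. q=(6,1) nearest=3 d=3 new=(6,1) → add node 4 parent=3 cost=14
5. q=(15,16) nearest=2 d=9 new=(13,13) → add node 5 parent=2 cost=12
6. q=(17,3) nearest=3 d=8 new=(15,3) → add node 6 parent=3 cost=17
7. q=(4,10) nearest=2 d=3 new=(4,10) → blocked by [3,6]×[9,13], reject
8. q=(0,8) nearest=1 d=5 new=(0,8) → add node 7 parent=1 cost=7
9. q=(17,11) nearest=5 d=4 new=(17,11) → add node 8 parent=5 cost=16
10. q=(0,4) nearest=1 d=1 new=(0,4) → add node 9 parent=1 cost=3; rewire 4→9 (9<14)
11. q=(0,12) nearest=7 d=4 new=(0,12) → add node 10 parent=7 cost=11
12. q=(6,17) nearest=10 d=6 new=(6,17) → add node 11 parent=10 cost=17
13. q=(4,4) nearest=0 d=3 new=(4,4) → add node 12 parent=0 cost=3; rewire 3→12 (8<11); rewire 4→12 (6<9); rewire 6→12 (14<17)
14. q=(10,6) nearest=2 d=3 new=(10,6) → add node 13 parent=2 cost=9
15. q=(14,1) nearest=6 d=2 new=(14,1) → add node 14 parent=6 cost=16
16. q=(1,10) nearest=7 d=2 new=(1,10) → add node 15 parent=7 cost=9
17. q=(11,9) nearest=13 d=3 new=(11,9) → add node 16 parent=13 cost=12
18. q=(15,13) nearest=5 d=2 new=(15,13) → add node 17 parent=5 cost=14
19. q=(6,7) nearest=2 d=1 new=(6,7) → add node 18 parent=2 cost=7; rewire 14→18 (15<16)
20. q=(12,9) nearest=16 d=1 new=(12,9) → add node 19 parent=16 cost=13
21. q=(17,4) nearest=6 d=2 new=(17,4) → add node 20 parent=6 cost=16
22. q=(15,16) nearest=5 d=3 new=(15,16) → add node 21 parent=5 cost=15
23. q=(2,2) nearest=0 d=1 new=(2,2) → add node 22 parent=0 cost=1; rewire 4→22 (5<6); rewire 14→22 (13<15); rewire 16→22 (10<12); rewire 18→22 (6<7); rewire 19→22 (11<13)
24. q=(16,2) nearest=6 d=1 new=(16,2) → add node 23 parent=6 cost=15
25. q=(10,10) nearest=16 d=1 new=(10,10) → add node 24 parent=16 cost=11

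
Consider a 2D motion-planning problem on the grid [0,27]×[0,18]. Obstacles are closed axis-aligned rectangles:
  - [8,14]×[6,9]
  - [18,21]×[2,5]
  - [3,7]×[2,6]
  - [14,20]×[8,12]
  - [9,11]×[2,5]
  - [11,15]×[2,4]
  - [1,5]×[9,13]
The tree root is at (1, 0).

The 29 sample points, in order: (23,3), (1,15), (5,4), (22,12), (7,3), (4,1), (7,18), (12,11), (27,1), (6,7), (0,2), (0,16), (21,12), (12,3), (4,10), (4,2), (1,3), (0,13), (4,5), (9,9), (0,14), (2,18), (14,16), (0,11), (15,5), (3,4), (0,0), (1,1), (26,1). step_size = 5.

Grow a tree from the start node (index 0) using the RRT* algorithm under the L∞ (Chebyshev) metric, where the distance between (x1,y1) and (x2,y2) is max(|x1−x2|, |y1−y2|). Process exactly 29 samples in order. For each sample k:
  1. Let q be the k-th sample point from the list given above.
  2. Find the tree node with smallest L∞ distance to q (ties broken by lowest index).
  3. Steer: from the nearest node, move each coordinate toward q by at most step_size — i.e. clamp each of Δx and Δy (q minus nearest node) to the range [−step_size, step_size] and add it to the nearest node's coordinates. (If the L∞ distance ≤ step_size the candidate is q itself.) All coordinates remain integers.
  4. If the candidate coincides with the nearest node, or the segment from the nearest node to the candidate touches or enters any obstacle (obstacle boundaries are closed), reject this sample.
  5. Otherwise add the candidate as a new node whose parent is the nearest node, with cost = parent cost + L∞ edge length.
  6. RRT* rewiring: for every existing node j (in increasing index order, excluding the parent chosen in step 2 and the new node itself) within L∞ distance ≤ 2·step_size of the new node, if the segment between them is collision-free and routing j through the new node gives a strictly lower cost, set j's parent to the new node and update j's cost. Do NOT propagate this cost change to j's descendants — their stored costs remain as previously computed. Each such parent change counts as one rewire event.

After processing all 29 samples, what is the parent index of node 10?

1. q=(23,3) nearest=0 d=22 new=(6,3) → blocked by [3,7]×[2,6], reject
2. q=(1,15) nearest=0 d=15 new=(1,5) → add node 1 parent=0 cost=5
3. q=(5,4) nearest=0 d=4 new=(5,4) → blocked by [3,7]×[2,6], reject
4. q=(22,12) nearest=0 d=21 new=(6,5) → blocked by [3,7]×[2,6], reject
5. q=(7,3) nearest=0 d=6 new=(6,3) → blocked by [3,7]×[2,6], reject
6. q=(4,1) nearest=0 d=3 new=(4,1) → add node 2 parent=0 cost=3
7. q=(7,18) nearest=1 d=13 new=(6,10) → blocked by [1,5]×[9,13], reject
8. q=(12,11) nearest=2 d=10 new=(9,6) → blocked by [8,14]×[6,9], reject
9. q=(27,1) nearest=2 d=23 new=(9,1) → add node 3 parent=2 cost=8
10. q=(6,7) nearest=1 d=5 new=(6,7) → blocked by [3,7]×[2,6], reject
11. q=(0,2) nearest=0 d=2 new=(0,2) → add node 4 parent=0 cost=2
12. q=(0,16) nearest=1 d=11 new=(0,10) → add node 5 parent=1 cost=10
13. q=(21,12) nearest=3 d=12 new=(14,6) → blocked by [8,14]×[6,9], reject
14. q=(12,3) nearest=3 d=3 new=(12,3) → blocked by [9,11]×[2,5], reject
15. q=(4,10) nearest=5 d=4 new=(4,10) → blocked by [1,5]×[9,13], reject
16. q=(4,2) nearest=2 d=1 new=(4,2) → blocked by [3,7]×[2,6], reject
17. q=(1,3) nearest=4 d=1 new=(1,3) → add node 6 parent=4 cost=3
18. q=(0,13) nearest=5 d=3 new=(0,13) → add node 7 parent=5 cost=13
19. q=(4,5) nearest=1 d=3 new=(4,5) → blocked by [3,7]×[2,6], reject
20. q=(9,9) nearest=1 d=8 new=(6,9) → add node 8 parent=1 cost=10
21. q=(0,14) nearest=7 d=1 new=(0,14) → add node 9 parent=7 cost=14
22. q=(2,18) nearest=9 d=4 new=(2,18) → add node 10 parent=9 cost=18
23. q=(14,16) nearest=8 d=8 new=(11,14) → add node 11 parent=8 cost=15
24. q=(0,11) nearest=5 d=1 new=(0,11) → add node 12 parent=5 cost=11
25. q=(15,5) nearest=3 d=6 new=(14,5) → blocked by [9,11]×[2,5], reject
26. q=(3,4) nearest=1 d=2 new=(3,4) → blocked by [3,7]×[2,6], reject
27. q=(0,0) nearest=0 d=1 new=(0,0) → add node 13 parent=0 cost=1
28. q=(1,1) nearest=0 d=1 new=(1,1) → add node 14 parent=0 cost=1
29. q=(26,1) nearest=11 d=15 new=(16,9) → blocked by [14,20]×[8,12], reject

Parent of node 10: 9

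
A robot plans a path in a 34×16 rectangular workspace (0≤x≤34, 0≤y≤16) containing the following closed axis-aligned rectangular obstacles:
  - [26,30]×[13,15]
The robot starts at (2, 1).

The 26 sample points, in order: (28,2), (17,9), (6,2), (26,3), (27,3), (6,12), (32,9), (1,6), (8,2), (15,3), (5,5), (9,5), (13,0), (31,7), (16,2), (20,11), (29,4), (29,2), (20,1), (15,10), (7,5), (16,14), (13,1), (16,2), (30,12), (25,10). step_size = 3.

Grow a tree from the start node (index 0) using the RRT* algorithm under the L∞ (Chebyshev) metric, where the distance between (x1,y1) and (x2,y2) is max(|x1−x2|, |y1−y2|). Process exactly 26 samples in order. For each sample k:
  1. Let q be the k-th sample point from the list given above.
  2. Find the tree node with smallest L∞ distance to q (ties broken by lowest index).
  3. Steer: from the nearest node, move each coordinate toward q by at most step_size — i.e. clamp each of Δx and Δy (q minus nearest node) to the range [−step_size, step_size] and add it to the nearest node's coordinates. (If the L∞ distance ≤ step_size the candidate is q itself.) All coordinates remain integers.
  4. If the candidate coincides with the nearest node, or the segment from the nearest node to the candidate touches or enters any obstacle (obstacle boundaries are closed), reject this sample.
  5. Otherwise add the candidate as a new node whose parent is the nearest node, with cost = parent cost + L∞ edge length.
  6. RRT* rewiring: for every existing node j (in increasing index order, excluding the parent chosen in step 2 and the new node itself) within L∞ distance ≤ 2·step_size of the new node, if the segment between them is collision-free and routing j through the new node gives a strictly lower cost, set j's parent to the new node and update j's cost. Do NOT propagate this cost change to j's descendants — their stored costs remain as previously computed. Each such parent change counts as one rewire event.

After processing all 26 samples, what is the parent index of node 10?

Parent of node 10: 5

1. q=(28,2) nearest=0 d=26 new=(5,2) → add node 1 parent=0 cost=3
2. q=(17,9) nearest=1 d=12 new=(8,5) → add node 2 parent=1 cost=6
3. q=(6,2) nearest=1 d=1 new=(6,2) → add node 3 parent=1 cost=4
4. q=(26,3) nearest=2 d=18 new=(11,3) → add node 4 parent=2 cost=9
5. q=(27,3) nearest=4 d=16 new=(14,3) → add node 5 parent=4 cost=12
6. q=(6,12) nearest=2 d=7 new=(6,8) → add node 6 parent=2 cost=9
7. q=(32,9) nearest=5 d=18 new=(17,6) → add node 7 parent=5 cost=15
8. q=(1,6) nearest=1 d=4 new=(2,5) → add node 8 parent=1 cost=6
9. q=(8,2) nearest=3 d=2 new=(8,2) → add node 9 parent=3 cost=6
10. q=(15,3) nearest=5 d=1 new=(15,3) → add node 10 parent=5 cost=13
11. q=(5,5) nearest=1 d=3 new=(5,5) → add node 11 parent=1 cost=6
12. q=(9,5) nearest=2 d=1 new=(9,5) → add node 12 parent=2 cost=7
13. q=(13,0) nearest=4 d=3 new=(13,0) → add node 13 parent=4 cost=12
14. q=(31,7) nearest=7 d=14 new=(20,7) → add node 14 parent=7 cost=18
15. q=(16,2) nearest=10 d=1 new=(16,2) → add node 15 parent=10 cost=14
16. q=(20,11) nearest=14 d=4 new=(20,10) → add node 16 parent=14 cost=21
17. q=(29,4) nearest=14 d=9 new=(23,4) → add node 17 parent=14 cost=21
18. q=(29,2) nearest=17 d=6 new=(26,2) → add node 18 parent=17 cost=24
19. q=(20,1) nearest=17 d=3 new=(20,1) → add node 19 parent=17 cost=24
20. q=(15,10) nearest=7 d=4 new=(15,9) → add node 20 parent=7 cost=18
21. q=(7,5) nearest=2 d=1 new=(7,5) → add node 21 parent=2 cost=7
22. q=(16,14) nearest=16 d=4 new=(17,13) → add node 22 parent=16 cost=24
23. q=(13,1) nearest=13 d=1 new=(13,1) → add node 23 parent=13 cost=13
24. q=(16,2) nearest=15 d=0 → coincident, reject
25. q=(30,12) nearest=17 d=8 new=(26,7) → add node 24 parent=17 cost=24
26. q=(25,10) nearest=24 d=3 new=(25,10) → add node 25 parent=24 cost=27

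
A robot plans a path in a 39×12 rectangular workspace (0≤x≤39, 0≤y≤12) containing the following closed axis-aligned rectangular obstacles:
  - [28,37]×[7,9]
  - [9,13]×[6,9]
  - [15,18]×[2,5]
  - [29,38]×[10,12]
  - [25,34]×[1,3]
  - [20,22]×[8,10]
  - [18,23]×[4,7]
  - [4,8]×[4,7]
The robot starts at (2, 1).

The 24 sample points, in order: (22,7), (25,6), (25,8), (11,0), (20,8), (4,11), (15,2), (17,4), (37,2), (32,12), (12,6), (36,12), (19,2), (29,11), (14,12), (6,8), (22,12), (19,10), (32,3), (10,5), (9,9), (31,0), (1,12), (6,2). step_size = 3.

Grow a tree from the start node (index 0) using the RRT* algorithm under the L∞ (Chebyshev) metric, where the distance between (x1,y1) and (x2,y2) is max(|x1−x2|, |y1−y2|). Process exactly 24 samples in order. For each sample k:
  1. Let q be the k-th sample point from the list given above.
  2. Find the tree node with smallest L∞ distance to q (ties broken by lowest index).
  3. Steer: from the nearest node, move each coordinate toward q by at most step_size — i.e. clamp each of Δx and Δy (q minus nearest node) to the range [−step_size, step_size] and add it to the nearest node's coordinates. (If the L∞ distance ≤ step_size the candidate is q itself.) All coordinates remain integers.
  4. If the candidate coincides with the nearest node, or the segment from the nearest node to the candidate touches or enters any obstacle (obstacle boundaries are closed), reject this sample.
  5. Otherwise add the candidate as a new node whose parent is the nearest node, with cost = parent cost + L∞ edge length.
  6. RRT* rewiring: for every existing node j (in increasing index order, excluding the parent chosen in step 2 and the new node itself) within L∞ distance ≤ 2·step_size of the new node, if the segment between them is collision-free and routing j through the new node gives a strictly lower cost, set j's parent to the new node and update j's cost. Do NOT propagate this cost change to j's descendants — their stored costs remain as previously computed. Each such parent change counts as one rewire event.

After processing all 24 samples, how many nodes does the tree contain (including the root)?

Node count: 9

1. q=(22,7) nearest=0 d=20 new=(5,4) → blocked by [4,8]×[4,7], reject
2. q=(25,6) nearest=0 d=23 new=(5,4) → blocked by [4,8]×[4,7], reject
3. q=(25,8) nearest=0 d=23 new=(5,4) → blocked by [4,8]×[4,7], reject
4. q=(11,0) nearest=0 d=9 new=(5,0) → add node 1 parent=0 cost=3
5. q=(20,8) nearest=1 d=15 new=(8,3) → add node 2 parent=1 cost=6
6. q=(4,11) nearest=2 d=8 new=(5,6) → blocked by [4,8]×[4,7], reject
7. q=(15,2) nearest=2 d=7 new=(11,2) → add node 3 parent=2 cost=9
8. q=(17,4) nearest=3 d=6 new=(14,4) → add node 4 parent=3 cost=12
9. q=(37,2) nearest=4 d=23 new=(17,2) → blocked by [15,18]×[2,5], reject
10. q=(32,12) nearest=4 d=18 new=(17,7) → blocked by [15,18]×[2,5], reject
11. q=(12,6) nearest=4 d=2 new=(12,6) → blocked by [9,13]×[6,9], reject
12. q=(36,12) nearest=4 d=22 new=(17,7) → blocked by [15,18]×[2,5], reject
13. q=(19,2) nearest=4 d=5 new=(17,2) → blocked by [15,18]×[2,5], reject
14. q=(29,11) nearest=4 d=15 new=(17,7) → blocked by [15,18]×[2,5], reject
15. q=(14,12) nearest=4 d=8 new=(14,7) → add node 5 parent=4 cost=15
16. q=(6,8) nearest=2 d=5 new=(6,6) → blocked by [4,8]×[4,7], reject
17. q=(22,12) nearest=4 d=8 new=(17,7) → blocked by [15,18]×[2,5], reject
18. q=(19,10) nearest=5 d=5 new=(17,10) → add node 6 parent=5 cost=18
19. q=(32,3) nearest=6 d=15 new=(20,7) → blocked by [18,23]×[4,7], reject
20. q=(10,5) nearest=2 d=2 new=(10,5) → add node 7 parent=2 cost=8
21. q=(9,9) nearest=7 d=4 new=(9,8) → blocked by [9,13]×[6,9], reject
22. q=(31,0) nearest=6 d=14 new=(20,7) → blocked by [18,23]×[4,7], reject
23. q=(1,12) nearest=2 d=9 new=(5,6) → blocked by [4,8]×[4,7], reject
24. q=(6,2) nearest=1 d=2 new=(6,2) → add node 8 parent=1 cost=5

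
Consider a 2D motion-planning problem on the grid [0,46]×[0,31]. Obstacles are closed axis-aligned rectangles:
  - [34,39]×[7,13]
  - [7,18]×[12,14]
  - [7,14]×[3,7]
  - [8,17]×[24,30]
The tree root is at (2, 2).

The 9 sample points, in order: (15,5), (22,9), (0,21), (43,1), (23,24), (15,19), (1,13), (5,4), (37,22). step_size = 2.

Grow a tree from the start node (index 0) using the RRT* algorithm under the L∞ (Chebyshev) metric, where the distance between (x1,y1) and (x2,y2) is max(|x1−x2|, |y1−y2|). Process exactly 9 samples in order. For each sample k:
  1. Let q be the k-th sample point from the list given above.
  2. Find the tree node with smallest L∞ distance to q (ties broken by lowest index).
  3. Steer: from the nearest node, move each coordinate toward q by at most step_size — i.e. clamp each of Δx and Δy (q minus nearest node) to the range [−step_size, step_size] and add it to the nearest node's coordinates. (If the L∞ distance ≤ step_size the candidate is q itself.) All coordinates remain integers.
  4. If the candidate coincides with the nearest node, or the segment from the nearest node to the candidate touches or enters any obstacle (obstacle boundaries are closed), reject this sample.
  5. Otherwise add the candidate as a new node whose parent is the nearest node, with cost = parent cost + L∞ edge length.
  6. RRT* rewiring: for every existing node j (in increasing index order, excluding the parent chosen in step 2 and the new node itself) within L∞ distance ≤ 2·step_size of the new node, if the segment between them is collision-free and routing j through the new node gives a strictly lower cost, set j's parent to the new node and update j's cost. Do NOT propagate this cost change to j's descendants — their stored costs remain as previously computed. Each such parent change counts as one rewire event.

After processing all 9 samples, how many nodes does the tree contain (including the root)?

1. q=(15,5) nearest=0 d=13 new=(4,4) → add node 1 parent=0 cost=2
2. q=(22,9) nearest=1 d=18 new=(6,6) → add node 2 parent=1 cost=4
3. q=(0,21) nearest=2 d=15 new=(4,8) → add node 3 parent=2 cost=6
4. q=(43,1) nearest=2 d=37 new=(8,4) → blocked by [7,14]×[3,7], reject
5. q=(23,24) nearest=2 d=18 new=(8,8) → blocked by [7,14]×[3,7], reject
6. q=(15,19) nearest=3 d=11 new=(6,10) → add node 4 parent=3 cost=8
7. q=(1,13) nearest=3 d=5 new=(2,10) → add node 5 parent=3 cost=8
8. q=(5,4) nearest=1 d=1 new=(5,4) → add node 6 parent=1 cost=3
9. q=(37,22) nearest=2 d=31 new=(8,8) → blocked by [7,14]×[3,7], reject

Node count: 7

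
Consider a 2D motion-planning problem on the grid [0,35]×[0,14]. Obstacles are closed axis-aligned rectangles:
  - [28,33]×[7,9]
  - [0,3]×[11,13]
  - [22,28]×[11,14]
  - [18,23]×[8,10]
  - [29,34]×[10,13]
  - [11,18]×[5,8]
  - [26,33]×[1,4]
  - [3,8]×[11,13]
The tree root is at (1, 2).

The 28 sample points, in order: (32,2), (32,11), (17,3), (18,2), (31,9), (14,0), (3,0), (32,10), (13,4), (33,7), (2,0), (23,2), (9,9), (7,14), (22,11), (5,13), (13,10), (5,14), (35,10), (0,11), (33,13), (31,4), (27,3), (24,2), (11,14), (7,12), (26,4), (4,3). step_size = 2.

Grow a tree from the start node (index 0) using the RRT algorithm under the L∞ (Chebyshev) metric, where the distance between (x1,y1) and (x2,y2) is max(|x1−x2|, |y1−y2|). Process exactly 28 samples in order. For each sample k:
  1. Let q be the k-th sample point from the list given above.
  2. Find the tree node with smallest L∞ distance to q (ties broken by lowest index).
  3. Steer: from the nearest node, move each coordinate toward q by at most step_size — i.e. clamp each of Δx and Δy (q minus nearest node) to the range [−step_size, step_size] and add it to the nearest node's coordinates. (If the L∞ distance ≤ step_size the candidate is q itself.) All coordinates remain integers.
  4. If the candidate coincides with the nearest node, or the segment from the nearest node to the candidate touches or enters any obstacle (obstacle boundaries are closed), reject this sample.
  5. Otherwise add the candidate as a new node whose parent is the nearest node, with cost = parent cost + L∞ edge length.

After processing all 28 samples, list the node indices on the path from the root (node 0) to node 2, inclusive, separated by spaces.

1. q=(32,2) nearest=0 d=31 new=(3,2) → add node 1 parent=0 cost=2
2. q=(32,11) nearest=1 d=29 new=(5,4) → add node 2 parent=1 cost=4
3. q=(17,3) nearest=2 d=12 new=(7,3) → add node 3 parent=2 cost=6
4. q=(18,2) nearest=3 d=11 new=(9,2) → add node 4 parent=3 cost=8
5. q=(31,9) nearest=4 d=22 new=(11,4) → add node 5 parent=4 cost=10
6. q=(14,0) nearest=5 d=4 new=(13,2) → add node 6 parent=5 cost=12
7. q=(3,0) nearest=0 d=2 new=(3,0) → add node 7 parent=0 cost=2
8. q=(32,10) nearest=6 d=19 new=(15,4) → add node 8 parent=6 cost=14
9. q=(13,4) nearest=5 d=2 new=(13,4) → add node 9 parent=5 cost=12
10. q=(33,7) nearest=8 d=18 new=(17,6) → blocked by [11,18]×[5,8], reject
11. q=(2,0) nearest=7 d=1 new=(2,0) → add node 10 parent=7 cost=3
12. q=(23,2) nearest=8 d=8 new=(17,2) → add node 11 parent=8 cost=16
13. q=(9,9) nearest=2 d=5 new=(7,6) → add node 12 parent=2 cost=6
14. q=(7,14) nearest=12 d=8 new=(7,8) → add node 13 parent=12 cost=8
15. q=(22,11) nearest=8 d=7 new=(17,6) → blocked by [11,18]×[5,8], reject
16. q=(5,13) nearest=13 d=5 new=(5,10) → add node 14 parent=13 cost=10
17. q=(13,10) nearest=5 d=6 new=(13,6) → blocked by [11,18]×[5,8], reject
18. q=(5,14) nearest=14 d=4 new=(5,12) → blocked by [3,8]×[11,13], reject
19. q=(35,10) nearest=11 d=18 new=(19,4) → add node 15 parent=11 cost=18
20. q=(0,11) nearest=14 d=5 new=(3,11) → blocked by [0,3]×[11,13], reject
21. q=(33,13) nearest=15 d=14 new=(21,6) → add node 16 parent=15 cost=20
22. q=(31,4) nearest=16 d=10 new=(23,4) → add node 17 parent=16 cost=22
23. q=(27,3) nearest=17 d=4 new=(25,3) → add node 18 parent=17 cost=24
24. q=(24,2) nearest=18 d=1 new=(24,2) → add node 19 parent=18 cost=25
25. q=(11,14) nearest=13 d=6 new=(9,10) → add node 20 parent=13 cost=10
26. q=(7,12) nearest=14 d=2 new=(7,12) → blocked by [3,8]×[11,13], reject
27. q=(26,4) nearest=18 d=1 new=(26,4) → blocked by [26,33]×[1,4], reject
28. q=(4,3) nearest=1 d=1 new=(4,3) → add node 21 parent=1 cost=3

Path: 0 1 2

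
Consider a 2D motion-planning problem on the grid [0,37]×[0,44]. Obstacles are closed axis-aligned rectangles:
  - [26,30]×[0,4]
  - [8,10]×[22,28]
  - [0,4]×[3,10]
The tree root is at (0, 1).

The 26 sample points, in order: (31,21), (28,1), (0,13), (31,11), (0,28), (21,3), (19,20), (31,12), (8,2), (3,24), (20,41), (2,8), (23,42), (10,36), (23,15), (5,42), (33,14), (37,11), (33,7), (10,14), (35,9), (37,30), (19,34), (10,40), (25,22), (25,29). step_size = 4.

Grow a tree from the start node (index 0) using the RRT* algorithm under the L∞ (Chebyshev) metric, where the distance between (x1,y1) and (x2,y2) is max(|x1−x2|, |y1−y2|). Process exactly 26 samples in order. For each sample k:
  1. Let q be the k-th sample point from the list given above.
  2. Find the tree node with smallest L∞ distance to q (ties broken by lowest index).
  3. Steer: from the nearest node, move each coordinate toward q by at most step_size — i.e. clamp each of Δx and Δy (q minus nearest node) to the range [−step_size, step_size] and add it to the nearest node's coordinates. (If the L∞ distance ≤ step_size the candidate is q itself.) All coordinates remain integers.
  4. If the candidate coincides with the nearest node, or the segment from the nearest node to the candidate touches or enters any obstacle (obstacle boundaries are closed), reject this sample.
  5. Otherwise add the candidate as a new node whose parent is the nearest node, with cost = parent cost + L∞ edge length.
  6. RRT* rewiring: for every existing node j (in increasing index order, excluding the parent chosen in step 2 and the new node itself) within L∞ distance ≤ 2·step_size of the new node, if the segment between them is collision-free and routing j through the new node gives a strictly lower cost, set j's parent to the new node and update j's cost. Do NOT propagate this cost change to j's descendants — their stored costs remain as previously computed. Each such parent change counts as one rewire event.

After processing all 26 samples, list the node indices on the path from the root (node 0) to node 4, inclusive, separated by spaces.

Path: 0 1 2 4

1. q=(31,21) nearest=0 d=31 new=(4,5) → blocked by [0,4]×[3,10], reject
2. q=(28,1) nearest=0 d=28 new=(4,1) → add node 1 parent=0 cost=4
3. q=(0,13) nearest=0 d=12 new=(0,5) → blocked by [0,4]×[3,10], reject
4. q=(31,11) nearest=1 d=27 new=(8,5) → add node 2 parent=1 cost=8
5. q=(0,28) nearest=2 d=23 new=(4,9) → blocked by [0,4]×[3,10], reject
6. q=(21,3) nearest=2 d=13 new=(12,3) → add node 3 parent=2 cost=12
7. q=(19,20) nearest=2 d=15 new=(12,9) → add node 4 parent=2 cost=12
8. q=(31,12) nearest=3 d=19 new=(16,7) → add node 5 parent=3 cost=16
9. q=(8,2) nearest=2 d=3 new=(8,2) → add node 6 parent=2 cost=11
10. q=(3,24) nearest=4 d=15 new=(8,13) → add node 7 parent=4 cost=16
11. q=(20,41) nearest=7 d=28 new=(12,17) → add node 8 parent=7 cost=20
12. q=(2,8) nearest=2 d=6 new=(4,8) → blocked by [0,4]×[3,10], reject
13. q=(23,42) nearest=8 d=25 new=(16,21) → add node 9 parent=8 cost=24
14. q=(10,36) nearest=9 d=15 new=(12,25) → add node 10 parent=9 cost=28
15. q=(23,15) nearest=9 d=7 new=(20,17) → add node 11 parent=9 cost=28
16. q=(5,42) nearest=10 d=17 new=(8,29) → blocked by [8,10]×[22,28], reject
17. q=(33,14) nearest=11 d=13 new=(24,14) → add node 12 parent=11 cost=32
18. q=(37,11) nearest=12 d=13 new=(28,11) → add node 13 parent=12 cost=36
19. q=(33,7) nearest=13 d=5 new=(32,7) → add node 14 parent=13 cost=40
20. q=(10,14) nearest=7 d=2 new=(10,14) → add node 15 parent=7 cost=18
21. q=(35,9) nearest=14 d=3 new=(35,9) → add node 16 parent=14 cost=43
22. q=(37,30) nearest=12 d=16 new=(28,18) → add node 17 parent=12 cost=36
23. q=(19,34) nearest=10 d=9 new=(16,29) → add node 18 parent=10 cost=32
24. q=(10,40) nearest=18 d=11 new=(12,33) → add node 19 parent=18 cost=36
25. q=(25,22) nearest=17 d=4 new=(25,22) → add node 20 parent=17 cost=40
26. q=(25,29) nearest=20 d=7 new=(25,26) → add node 21 parent=20 cost=44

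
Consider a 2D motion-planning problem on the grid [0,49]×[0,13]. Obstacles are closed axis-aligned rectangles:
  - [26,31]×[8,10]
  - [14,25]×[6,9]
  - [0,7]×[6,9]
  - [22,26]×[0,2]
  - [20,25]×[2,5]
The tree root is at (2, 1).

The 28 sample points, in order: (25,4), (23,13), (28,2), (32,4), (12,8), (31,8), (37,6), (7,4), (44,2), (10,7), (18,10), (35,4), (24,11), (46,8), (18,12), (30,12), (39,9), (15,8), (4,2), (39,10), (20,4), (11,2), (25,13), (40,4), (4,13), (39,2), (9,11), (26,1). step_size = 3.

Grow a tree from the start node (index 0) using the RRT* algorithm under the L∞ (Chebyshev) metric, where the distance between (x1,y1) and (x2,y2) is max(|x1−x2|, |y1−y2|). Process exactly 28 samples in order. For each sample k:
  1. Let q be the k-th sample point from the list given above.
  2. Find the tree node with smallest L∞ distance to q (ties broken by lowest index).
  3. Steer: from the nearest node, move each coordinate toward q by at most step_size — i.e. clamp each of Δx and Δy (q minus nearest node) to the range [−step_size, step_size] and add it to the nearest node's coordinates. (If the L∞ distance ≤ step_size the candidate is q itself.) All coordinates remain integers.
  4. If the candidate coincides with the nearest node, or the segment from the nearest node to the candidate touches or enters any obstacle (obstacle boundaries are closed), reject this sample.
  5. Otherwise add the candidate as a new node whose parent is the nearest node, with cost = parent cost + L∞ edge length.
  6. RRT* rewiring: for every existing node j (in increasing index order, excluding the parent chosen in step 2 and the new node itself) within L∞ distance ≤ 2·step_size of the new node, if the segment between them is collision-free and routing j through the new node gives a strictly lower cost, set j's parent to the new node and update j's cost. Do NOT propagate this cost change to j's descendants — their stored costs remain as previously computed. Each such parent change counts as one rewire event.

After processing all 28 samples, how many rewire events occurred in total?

1. q=(25,4) nearest=0 d=23 new=(5,4) → add node 1 parent=0 cost=3
2. q=(23,13) nearest=1 d=18 new=(8,7) → blocked by [0,7]×[6,9], reject
3. q=(28,2) nearest=1 d=23 new=(8,2) → add node 2 parent=1 cost=6
4. q=(32,4) nearest=2 d=24 new=(11,4) → add node 3 parent=2 cost=9
5. q=(12,8) nearest=3 d=4 new=(12,7) → add node 4 parent=3 cost=12
6. q=(31,8) nearest=4 d=19 new=(15,8) → blocked by [14,25]×[6,9], reject
7. q=(37,6) nearest=4 d=25 new=(15,6) → blocked by [14,25]×[6,9], reject
8. q=(7,4) nearest=1 d=2 new=(7,4) → add node 5 parent=1 cost=5; rewire 4→5 (10<12)
9. q=(44,2) nearest=4 d=32 new=(15,4) → add node 6 parent=4 cost=13
10. q=(10,7) nearest=4 d=2 new=(10,7) → add node 7 parent=4 cost=12
11. q=(18,10) nearest=4 d=6 new=(15,10) → blocked by [14,25]×[6,9], reject
12. q=(35,4) nearest=6 d=20 new=(18,4) → add node 8 parent=6 cost=16
13. q=(24,11) nearest=8 d=7 new=(21,7) → blocked by [14,25]×[6,9], reject
14. q=(46,8) nearest=8 d=28 new=(21,7) → blocked by [14,25]×[6,9], reject
15. q=(18,12) nearest=4 d=6 new=(15,10) → blocked by [14,25]×[6,9], reject
16. q=(30,12) nearest=8 d=12 new=(21,7) → blocked by [14,25]×[6,9], reject
17. q=(39,9) nearest=8 d=21 new=(21,7) → blocked by [14,25]×[6,9], reject
18. q=(15,8) nearest=4 d=3 new=(15,8) → blocked by [14,25]×[6,9], reject
19. q=(4,2) nearest=0 d=2 new=(4,2) → add node 9 parent=0 cost=2; rewire 7→9 (8<12)
20. q=(39,10) nearest=8 d=21 new=(21,7) → blocked by [14,25]×[6,9], reject
21. q=(20,4) nearest=8 d=2 new=(20,4) → blocked by [20,25]×[2,5], reject
22. q=(11,2) nearest=3 d=2 new=(11,2) → add node 10 parent=3 cost=11
23. q=(25,13) nearest=8 d=9 new=(21,7) → blocked by [14,25]×[6,9], reject
24. q=(40,4) nearest=8 d=22 new=(21,4) → blocked by [20,25]×[2,5], reject
25. q=(4,13) nearest=7 d=6 new=(7,10) → add node 11 parent=7 cost=11
26. q=(39,2) nearest=8 d=21 new=(21,2) → blocked by [20,25]×[2,5], reject
27. q=(9,11) nearest=11 d=2 new=(9,11) → add node 12 parent=11 cost=13
28. q=(26,1) nearest=8 d=8 new=(21,1) → blocked by [20,25]×[2,5], reject

Rewire events: 2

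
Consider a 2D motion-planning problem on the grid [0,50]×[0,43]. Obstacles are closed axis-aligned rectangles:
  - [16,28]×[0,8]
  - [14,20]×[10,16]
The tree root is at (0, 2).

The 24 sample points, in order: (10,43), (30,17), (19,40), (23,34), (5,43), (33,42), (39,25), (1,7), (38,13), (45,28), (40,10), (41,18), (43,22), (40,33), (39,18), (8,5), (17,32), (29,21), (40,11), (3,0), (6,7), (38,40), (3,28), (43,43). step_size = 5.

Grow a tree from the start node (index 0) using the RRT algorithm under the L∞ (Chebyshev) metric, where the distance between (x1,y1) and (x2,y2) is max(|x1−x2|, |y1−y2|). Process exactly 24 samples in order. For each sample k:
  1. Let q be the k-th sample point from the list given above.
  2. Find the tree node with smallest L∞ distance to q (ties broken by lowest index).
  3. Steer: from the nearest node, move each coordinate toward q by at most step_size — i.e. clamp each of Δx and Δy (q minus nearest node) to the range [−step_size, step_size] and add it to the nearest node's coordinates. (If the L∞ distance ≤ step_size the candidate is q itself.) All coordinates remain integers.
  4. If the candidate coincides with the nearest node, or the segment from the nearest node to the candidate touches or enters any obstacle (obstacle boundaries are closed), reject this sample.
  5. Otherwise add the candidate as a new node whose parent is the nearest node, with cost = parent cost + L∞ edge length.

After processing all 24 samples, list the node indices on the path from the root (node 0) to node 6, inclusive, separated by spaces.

Path: 0 1 6

1. q=(10,43) nearest=0 d=41 new=(5,7) → add node 1 parent=0 cost=5
2. q=(30,17) nearest=1 d=25 new=(10,12) → add node 2 parent=1 cost=10
3. q=(19,40) nearest=2 d=28 new=(15,17) → blocked by [14,20]×[10,16], reject
4. q=(23,34) nearest=2 d=22 new=(15,17) → blocked by [14,20]×[10,16], reject
5. q=(5,43) nearest=2 d=31 new=(5,17) → add node 3 parent=2 cost=15
6. q=(33,42) nearest=3 d=28 new=(10,22) → add node 4 parent=3 cost=20
7. q=(39,25) nearest=2 d=29 new=(15,17) → blocked by [14,20]×[10,16], reject
8. q=(1,7) nearest=1 d=4 new=(1,7) → add node 5 parent=1 cost=9
9. q=(38,13) nearest=2 d=28 new=(15,13) → blocked by [14,20]×[10,16], reject
10. q=(45,28) nearest=2 d=35 new=(15,17) → blocked by [14,20]×[10,16], reject
11. q=(40,10) nearest=2 d=30 new=(15,10) → blocked by [14,20]×[10,16], reject
12. q=(41,18) nearest=2 d=31 new=(15,17) → blocked by [14,20]×[10,16], reject
13. q=(43,22) nearest=2 d=33 new=(15,17) → blocked by [14,20]×[10,16], reject
14. q=(40,33) nearest=2 d=30 new=(15,17) → blocked by [14,20]×[10,16], reject
15. q=(39,18) nearest=2 d=29 new=(15,17) → blocked by [14,20]×[10,16], reject
16. q=(8,5) nearest=1 d=3 new=(8,5) → add node 6 parent=1 cost=8
17. q=(17,32) nearest=4 d=10 new=(15,27) → add node 7 parent=4 cost=25
18. q=(29,21) nearest=7 d=14 new=(20,22) → add node 8 parent=7 cost=30
19. q=(40,11) nearest=8 d=20 new=(25,17) → add node 9 parent=8 cost=35
20. q=(3,0) nearest=0 d=3 new=(3,0) → add node 10 parent=0 cost=3
21. q=(6,7) nearest=1 d=1 new=(6,7) → add node 11 parent=1 cost=6
22. q=(38,40) nearest=8 d=18 new=(25,27) → add node 12 parent=8 cost=35
23. q=(3,28) nearest=4 d=7 new=(5,27) → add node 13 parent=4 cost=25
24. q=(43,43) nearest=12 d=18 new=(30,32) → add node 14 parent=12 cost=40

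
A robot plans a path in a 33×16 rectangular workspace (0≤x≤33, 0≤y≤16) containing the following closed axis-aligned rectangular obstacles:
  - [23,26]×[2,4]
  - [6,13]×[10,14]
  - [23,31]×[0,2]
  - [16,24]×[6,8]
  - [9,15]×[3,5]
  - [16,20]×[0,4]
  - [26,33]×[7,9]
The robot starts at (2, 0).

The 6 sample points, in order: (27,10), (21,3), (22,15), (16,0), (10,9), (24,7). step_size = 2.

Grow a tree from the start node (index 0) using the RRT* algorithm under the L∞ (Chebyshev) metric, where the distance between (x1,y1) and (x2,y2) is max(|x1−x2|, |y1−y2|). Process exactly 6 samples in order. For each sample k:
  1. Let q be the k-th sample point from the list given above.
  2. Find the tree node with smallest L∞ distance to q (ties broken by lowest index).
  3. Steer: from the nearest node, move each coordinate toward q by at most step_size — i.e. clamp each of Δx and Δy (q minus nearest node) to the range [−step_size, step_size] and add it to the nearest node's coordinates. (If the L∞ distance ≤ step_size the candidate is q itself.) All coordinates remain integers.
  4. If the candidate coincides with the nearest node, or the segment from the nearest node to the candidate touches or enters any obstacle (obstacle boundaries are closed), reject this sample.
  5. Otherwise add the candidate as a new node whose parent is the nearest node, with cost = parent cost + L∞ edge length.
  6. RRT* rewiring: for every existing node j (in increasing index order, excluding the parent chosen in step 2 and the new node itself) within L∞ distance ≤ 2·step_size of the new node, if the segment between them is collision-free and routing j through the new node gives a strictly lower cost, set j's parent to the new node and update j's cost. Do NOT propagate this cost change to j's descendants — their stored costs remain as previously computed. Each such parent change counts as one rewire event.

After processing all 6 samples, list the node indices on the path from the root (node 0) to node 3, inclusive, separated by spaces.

Path: 0 1 2 3

1. q=(27,10) nearest=0 d=25 new=(4,2) → add node 1 parent=0 cost=2
2. q=(21,3) nearest=1 d=17 new=(6,3) → add node 2 parent=1 cost=4
3. q=(22,15) nearest=2 d=16 new=(8,5) → add node 3 parent=2 cost=6
4. q=(16,0) nearest=3 d=8 new=(10,3) → blocked by [9,15]×[3,5], reject
5. q=(10,9) nearest=3 d=4 new=(10,7) → add node 4 parent=3 cost=8
6. q=(24,7) nearest=4 d=14 new=(12,7) → add node 5 parent=4 cost=10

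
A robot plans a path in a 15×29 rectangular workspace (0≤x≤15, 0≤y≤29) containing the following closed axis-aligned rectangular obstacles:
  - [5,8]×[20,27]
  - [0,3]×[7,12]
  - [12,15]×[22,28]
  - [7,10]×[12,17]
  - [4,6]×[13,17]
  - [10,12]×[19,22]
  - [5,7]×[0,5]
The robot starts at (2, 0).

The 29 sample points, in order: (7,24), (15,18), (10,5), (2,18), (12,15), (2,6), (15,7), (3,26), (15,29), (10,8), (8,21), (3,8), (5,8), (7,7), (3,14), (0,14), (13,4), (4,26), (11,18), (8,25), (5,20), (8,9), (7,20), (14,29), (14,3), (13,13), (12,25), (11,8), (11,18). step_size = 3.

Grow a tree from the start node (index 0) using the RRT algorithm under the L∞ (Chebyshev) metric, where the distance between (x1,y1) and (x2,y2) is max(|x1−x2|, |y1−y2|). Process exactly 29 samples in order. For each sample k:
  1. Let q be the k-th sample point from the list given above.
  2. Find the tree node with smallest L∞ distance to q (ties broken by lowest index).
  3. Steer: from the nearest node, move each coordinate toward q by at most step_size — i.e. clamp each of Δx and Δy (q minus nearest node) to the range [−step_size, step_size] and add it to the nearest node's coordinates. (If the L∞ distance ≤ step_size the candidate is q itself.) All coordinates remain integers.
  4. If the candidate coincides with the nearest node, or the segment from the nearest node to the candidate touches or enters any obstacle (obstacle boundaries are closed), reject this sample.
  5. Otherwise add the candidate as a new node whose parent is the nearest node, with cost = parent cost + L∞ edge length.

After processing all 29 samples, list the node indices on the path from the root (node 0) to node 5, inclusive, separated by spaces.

1. q=(7,24) nearest=0 d=24 new=(5,3) → blocked by [5,7]×[0,5], reject
2. q=(15,18) nearest=0 d=18 new=(5,3) → blocked by [5,7]×[0,5], reject
3. q=(10,5) nearest=0 d=8 new=(5,3) → blocked by [5,7]×[0,5], reject
4. q=(2,18) nearest=0 d=18 new=(2,3) → add node 1 parent=0 cost=3
5. q=(12,15) nearest=1 d=12 new=(5,6) → add node 2 parent=1 cost=6
6. q=(2,6) nearest=1 d=3 new=(2,6) → add node 3 parent=1 cost=6
7. q=(15,7) nearest=2 d=10 new=(8,7) → add node 4 parent=2 cost=9
8. q=(3,26) nearest=4 d=19 new=(5,10) → add node 5 parent=4 cost=12
9. q=(15,29) nearest=5 d=19 new=(8,13) → blocked by [7,10]×[12,17], reject
10. q=(10,8) nearest=4 d=2 new=(10,8) → add node 6 parent=4 cost=11
11. q=(8,21) nearest=5 d=11 new=(8,13) → blocked by [7,10]×[12,17], reject
12. q=(3,8) nearest=2 d=2 new=(3,8) → blocked by [0,3]×[7,12], reject
13. q=(5,8) nearest=2 d=2 new=(5,8) → add node 7 parent=2 cost=8
14. q=(7,7) nearest=4 d=1 new=(7,7) → add node 8 parent=4 cost=10
15. q=(3,14) nearest=5 d=4 new=(3,13) → add node 9 parent=5 cost=15
16. q=(0,14) nearest=9 d=3 new=(0,14) → add node 10 parent=9 cost=18
17. q=(13,4) nearest=6 d=4 new=(13,5) → add node 11 parent=6 cost=14
18. q=(4,26) nearest=10 d=12 new=(3,17) → add node 12 parent=10 cost=21
19. q=(11,18) nearest=5 d=8 new=(8,13) → blocked by [7,10]×[12,17], reject
20. q=(8,25) nearest=12 d=8 new=(6,20) → blocked by [5,8]×[20,27], reject
21. q=(5,20) nearest=12 d=3 new=(5,20) → blocked by [5,8]×[20,27], reject
22. q=(8,9) nearest=4 d=2 new=(8,9) → add node 13 parent=4 cost=11
23. q=(7,20) nearest=12 d=4 new=(6,20) → blocked by [5,8]×[20,27], reject
24. q=(14,29) nearest=12 d=12 new=(6,20) → blocked by [5,8]×[20,27], reject
25. q=(14,3) nearest=11 d=2 new=(14,3) → add node 14 parent=11 cost=16
26. q=(13,13) nearest=6 d=5 new=(13,11) → add node 15 parent=6 cost=14
27. q=(12,25) nearest=12 d=9 new=(6,20) → blocked by [5,8]×[20,27], reject
28. q=(11,8) nearest=6 d=1 new=(11,8) → add node 16 parent=6 cost=12
29. q=(11,18) nearest=15 d=7 new=(11,14) → add node 17 parent=15 cost=17

Path: 0 1 2 4 5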